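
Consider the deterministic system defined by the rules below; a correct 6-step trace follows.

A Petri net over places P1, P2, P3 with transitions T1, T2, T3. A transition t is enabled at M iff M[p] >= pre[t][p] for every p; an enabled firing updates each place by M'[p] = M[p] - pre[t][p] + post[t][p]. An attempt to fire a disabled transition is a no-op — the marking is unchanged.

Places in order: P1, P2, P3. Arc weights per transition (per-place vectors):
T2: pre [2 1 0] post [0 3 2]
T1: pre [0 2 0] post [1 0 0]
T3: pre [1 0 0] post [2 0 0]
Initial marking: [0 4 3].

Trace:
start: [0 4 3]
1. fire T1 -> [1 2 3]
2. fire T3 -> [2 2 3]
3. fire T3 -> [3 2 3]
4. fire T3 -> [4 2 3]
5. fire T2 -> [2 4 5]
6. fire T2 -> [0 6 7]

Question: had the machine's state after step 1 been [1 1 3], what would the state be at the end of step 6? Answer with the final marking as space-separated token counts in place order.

0 5 7

state after step 1 := [1 1 3]
2. fire T3 -> [2 1 3]
3. fire T3 -> [3 1 3]
4. fire T3 -> [4 1 3]
5. fire T2 -> [2 3 5]
6. fire T2 -> [0 5 7]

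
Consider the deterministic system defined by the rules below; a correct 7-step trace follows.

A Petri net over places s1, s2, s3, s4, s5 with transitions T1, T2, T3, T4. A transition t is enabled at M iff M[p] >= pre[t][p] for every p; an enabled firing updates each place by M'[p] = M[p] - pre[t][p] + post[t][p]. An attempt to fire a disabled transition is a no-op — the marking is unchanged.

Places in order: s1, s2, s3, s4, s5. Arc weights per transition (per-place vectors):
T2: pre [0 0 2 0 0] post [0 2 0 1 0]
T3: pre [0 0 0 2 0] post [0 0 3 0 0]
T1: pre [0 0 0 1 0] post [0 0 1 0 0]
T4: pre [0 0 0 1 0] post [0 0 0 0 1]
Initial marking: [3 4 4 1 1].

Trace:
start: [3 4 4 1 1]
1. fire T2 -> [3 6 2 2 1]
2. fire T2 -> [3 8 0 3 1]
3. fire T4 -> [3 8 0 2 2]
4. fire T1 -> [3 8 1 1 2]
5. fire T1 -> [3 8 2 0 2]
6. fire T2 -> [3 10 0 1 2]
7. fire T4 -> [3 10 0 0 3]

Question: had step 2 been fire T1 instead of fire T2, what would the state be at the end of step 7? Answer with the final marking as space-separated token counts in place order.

(re-executing from step 2 with the substitution; state before step 2: [3 6 2 2 1])
2. fire T1 -> [3 6 3 1 1]
3. fire T4 -> [3 6 3 0 2]
4. fire T1 -> [3 6 3 0 2]
5. fire T1 -> [3 6 3 0 2]
6. fire T2 -> [3 8 1 1 2]
7. fire T4 -> [3 8 1 0 3]

3 8 1 0 3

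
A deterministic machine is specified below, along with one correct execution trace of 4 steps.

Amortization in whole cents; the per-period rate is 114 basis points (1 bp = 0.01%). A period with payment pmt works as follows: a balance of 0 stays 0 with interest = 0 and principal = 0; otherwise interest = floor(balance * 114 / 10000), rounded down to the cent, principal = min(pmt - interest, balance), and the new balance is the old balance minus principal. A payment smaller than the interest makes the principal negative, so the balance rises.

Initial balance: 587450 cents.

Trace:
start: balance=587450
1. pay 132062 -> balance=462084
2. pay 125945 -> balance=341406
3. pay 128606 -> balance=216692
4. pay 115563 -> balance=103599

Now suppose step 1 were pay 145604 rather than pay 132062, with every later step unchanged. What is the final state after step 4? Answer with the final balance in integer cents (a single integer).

89588

(re-executing from step 1 with the substitution; state before step 1: balance=587450)
1. pay 145604 -> balance=448542
2. pay 125945 -> balance=327710
3. pay 128606 -> balance=202839
4. pay 115563 -> balance=89588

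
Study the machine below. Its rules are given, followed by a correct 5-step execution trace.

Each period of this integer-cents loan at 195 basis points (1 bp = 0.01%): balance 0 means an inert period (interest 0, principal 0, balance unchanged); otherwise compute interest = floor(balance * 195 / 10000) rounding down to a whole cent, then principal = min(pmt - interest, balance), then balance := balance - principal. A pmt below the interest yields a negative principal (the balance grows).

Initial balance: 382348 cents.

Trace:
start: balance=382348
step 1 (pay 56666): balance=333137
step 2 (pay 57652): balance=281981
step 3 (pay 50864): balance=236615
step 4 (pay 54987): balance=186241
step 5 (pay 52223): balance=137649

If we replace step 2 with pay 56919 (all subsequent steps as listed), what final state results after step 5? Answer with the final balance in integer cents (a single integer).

138426

(re-executing from step 2 with the substitution; state before step 2: balance=333137)
step 2 (pay 56919): balance=282714
step 3 (pay 50864): balance=237362
step 4 (pay 54987): balance=187003
step 5 (pay 52223): balance=138426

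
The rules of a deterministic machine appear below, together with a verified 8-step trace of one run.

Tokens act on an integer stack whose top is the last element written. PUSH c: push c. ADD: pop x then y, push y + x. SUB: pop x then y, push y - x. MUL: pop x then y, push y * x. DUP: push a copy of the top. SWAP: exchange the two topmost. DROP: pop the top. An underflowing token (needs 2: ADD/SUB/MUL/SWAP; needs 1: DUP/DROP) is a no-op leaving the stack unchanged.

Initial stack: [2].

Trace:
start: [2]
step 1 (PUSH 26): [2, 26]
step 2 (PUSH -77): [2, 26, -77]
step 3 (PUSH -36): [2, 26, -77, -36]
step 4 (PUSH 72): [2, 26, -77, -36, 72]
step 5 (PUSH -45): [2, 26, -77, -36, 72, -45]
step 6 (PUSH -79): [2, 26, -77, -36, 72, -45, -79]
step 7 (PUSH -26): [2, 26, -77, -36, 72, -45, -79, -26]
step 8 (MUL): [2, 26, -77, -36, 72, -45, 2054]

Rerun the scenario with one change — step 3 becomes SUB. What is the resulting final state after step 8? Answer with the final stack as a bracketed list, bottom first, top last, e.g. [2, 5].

(re-executing from step 3 with the substitution; state before step 3: [2, 26, -77])
step 3 (SUB): [2, 103]
step 4 (PUSH 72): [2, 103, 72]
step 5 (PUSH -45): [2, 103, 72, -45]
step 6 (PUSH -79): [2, 103, 72, -45, -79]
step 7 (PUSH -26): [2, 103, 72, -45, -79, -26]
step 8 (MUL): [2, 103, 72, -45, 2054]

[2, 103, 72, -45, 2054]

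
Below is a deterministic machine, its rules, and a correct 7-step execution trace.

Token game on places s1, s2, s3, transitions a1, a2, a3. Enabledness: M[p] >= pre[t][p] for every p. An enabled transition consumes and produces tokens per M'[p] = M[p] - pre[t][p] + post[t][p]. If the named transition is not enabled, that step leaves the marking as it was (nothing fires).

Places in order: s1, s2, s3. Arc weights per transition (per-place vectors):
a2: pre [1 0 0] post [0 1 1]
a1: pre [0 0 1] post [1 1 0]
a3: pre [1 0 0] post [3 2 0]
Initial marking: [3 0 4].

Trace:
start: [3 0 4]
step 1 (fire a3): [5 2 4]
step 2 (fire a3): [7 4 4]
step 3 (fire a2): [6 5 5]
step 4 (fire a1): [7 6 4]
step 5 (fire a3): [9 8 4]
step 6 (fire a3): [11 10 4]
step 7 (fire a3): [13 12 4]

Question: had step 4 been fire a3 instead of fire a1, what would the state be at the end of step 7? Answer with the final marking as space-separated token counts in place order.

14 13 5

(re-executing from step 4 with the substitution; state before step 4: [6 5 5])
step 4 (fire a3): [8 7 5]
step 5 (fire a3): [10 9 5]
step 6 (fire a3): [12 11 5]
step 7 (fire a3): [14 13 5]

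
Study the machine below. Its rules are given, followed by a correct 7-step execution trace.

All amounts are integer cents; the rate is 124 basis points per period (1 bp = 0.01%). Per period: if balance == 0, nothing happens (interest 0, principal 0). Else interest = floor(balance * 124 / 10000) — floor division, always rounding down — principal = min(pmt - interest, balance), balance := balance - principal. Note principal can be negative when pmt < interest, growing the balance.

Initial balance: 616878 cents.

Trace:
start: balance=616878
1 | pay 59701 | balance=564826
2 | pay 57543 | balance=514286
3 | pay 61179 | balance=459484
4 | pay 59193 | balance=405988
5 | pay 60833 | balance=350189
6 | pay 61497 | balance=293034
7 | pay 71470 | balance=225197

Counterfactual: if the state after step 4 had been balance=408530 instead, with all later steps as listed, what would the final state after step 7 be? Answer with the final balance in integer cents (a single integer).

227834

state after step 4 := balance=408530
5 | pay 60833 | balance=352762
6 | pay 61497 | balance=295639
7 | pay 71470 | balance=227834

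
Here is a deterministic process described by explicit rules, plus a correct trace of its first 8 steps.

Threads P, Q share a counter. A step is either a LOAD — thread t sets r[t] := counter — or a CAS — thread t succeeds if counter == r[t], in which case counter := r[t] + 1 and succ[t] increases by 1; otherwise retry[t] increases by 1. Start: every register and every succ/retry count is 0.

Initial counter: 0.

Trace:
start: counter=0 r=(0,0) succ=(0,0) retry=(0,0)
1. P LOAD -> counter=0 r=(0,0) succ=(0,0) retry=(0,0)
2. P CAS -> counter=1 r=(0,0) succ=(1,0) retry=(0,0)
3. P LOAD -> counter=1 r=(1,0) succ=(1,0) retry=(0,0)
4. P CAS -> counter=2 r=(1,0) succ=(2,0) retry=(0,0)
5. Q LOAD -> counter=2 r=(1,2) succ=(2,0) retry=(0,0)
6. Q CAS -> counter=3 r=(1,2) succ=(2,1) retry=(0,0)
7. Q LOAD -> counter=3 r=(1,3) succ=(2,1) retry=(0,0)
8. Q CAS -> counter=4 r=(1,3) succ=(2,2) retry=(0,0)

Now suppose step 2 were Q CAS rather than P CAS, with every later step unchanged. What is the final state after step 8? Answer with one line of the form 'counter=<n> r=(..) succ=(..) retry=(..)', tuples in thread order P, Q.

(re-executing from step 2 with the substitution; state before step 2: counter=0 r=(0,0) succ=(0,0) retry=(0,0))
2. Q CAS -> counter=1 r=(0,0) succ=(0,1) retry=(0,0)
3. P LOAD -> counter=1 r=(1,0) succ=(0,1) retry=(0,0)
4. P CAS -> counter=2 r=(1,0) succ=(1,1) retry=(0,0)
5. Q LOAD -> counter=2 r=(1,2) succ=(1,1) retry=(0,0)
6. Q CAS -> counter=3 r=(1,2) succ=(1,2) retry=(0,0)
7. Q LOAD -> counter=3 r=(1,3) succ=(1,2) retry=(0,0)
8. Q CAS -> counter=4 r=(1,3) succ=(1,3) retry=(0,0)

counter=4 r=(1,3) succ=(1,3) retry=(0,0)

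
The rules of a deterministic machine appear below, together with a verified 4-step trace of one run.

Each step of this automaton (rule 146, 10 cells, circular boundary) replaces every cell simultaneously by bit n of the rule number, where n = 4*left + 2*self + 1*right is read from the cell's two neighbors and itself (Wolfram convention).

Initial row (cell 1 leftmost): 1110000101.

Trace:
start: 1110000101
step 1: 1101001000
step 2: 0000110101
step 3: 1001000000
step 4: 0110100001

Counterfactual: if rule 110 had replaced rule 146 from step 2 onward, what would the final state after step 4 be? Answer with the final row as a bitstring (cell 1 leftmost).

0011001111

(re-executing steps 2..4 under rule 110; state before step 2: 1101001000)
step 2: 1111011001
step 3: 0001111011
step 4: 0011001111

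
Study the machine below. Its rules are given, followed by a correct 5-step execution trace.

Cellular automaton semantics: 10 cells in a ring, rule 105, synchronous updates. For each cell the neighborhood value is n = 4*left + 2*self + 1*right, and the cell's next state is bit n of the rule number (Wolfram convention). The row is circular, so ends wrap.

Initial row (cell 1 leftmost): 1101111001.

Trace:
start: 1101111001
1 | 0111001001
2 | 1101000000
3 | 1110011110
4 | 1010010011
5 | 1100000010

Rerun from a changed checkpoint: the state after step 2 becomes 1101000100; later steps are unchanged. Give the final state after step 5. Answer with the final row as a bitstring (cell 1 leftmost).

0100110111

state after step 2 := 1101000100
3 | 1110010000
4 | 1010000110
5 | 0100110111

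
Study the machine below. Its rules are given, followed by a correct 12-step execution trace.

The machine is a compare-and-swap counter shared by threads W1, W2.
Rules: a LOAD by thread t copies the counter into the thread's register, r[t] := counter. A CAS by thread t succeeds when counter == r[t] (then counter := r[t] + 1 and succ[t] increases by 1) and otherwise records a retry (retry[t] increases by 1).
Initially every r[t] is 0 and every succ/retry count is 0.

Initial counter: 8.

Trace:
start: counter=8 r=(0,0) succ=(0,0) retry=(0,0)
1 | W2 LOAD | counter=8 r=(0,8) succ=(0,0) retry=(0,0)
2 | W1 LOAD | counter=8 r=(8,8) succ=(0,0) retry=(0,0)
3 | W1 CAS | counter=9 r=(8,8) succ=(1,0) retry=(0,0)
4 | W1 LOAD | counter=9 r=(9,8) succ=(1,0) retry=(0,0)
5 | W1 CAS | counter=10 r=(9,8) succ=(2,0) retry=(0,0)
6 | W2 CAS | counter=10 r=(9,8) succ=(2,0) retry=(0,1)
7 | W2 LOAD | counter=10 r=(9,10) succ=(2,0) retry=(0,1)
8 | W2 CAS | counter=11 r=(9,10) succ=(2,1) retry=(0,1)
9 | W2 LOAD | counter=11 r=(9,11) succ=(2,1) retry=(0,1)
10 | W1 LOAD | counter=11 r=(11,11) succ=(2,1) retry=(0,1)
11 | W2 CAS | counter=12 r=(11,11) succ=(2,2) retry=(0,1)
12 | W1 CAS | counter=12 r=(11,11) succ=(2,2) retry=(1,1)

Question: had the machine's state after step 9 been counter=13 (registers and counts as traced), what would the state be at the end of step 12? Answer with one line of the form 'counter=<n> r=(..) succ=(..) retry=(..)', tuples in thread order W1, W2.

state after step 9 := counter=13 r=(9,11) succ=(2,1) retry=(0,1)
10 | W1 LOAD | counter=13 r=(13,11) succ=(2,1) retry=(0,1)
11 | W2 CAS | counter=13 r=(13,11) succ=(2,1) retry=(0,2)
12 | W1 CAS | counter=14 r=(13,11) succ=(3,1) retry=(0,2)

counter=14 r=(13,11) succ=(3,1) retry=(0,2)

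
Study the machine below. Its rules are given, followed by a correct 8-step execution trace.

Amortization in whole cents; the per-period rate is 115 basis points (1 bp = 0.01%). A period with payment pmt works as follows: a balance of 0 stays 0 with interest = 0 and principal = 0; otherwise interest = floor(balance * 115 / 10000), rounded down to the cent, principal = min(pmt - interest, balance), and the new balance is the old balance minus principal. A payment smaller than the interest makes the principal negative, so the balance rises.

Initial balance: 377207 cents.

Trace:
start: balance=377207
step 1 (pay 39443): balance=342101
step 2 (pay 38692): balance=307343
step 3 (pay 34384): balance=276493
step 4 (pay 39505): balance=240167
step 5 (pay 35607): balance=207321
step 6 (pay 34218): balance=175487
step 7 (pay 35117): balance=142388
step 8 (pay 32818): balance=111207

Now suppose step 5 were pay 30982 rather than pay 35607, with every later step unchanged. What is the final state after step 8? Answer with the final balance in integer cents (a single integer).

115992

(re-executing from step 5 with the substitution; state before step 5: balance=240167)
step 5 (pay 30982): balance=211946
step 6 (pay 34218): balance=180165
step 7 (pay 35117): balance=147119
step 8 (pay 32818): balance=115992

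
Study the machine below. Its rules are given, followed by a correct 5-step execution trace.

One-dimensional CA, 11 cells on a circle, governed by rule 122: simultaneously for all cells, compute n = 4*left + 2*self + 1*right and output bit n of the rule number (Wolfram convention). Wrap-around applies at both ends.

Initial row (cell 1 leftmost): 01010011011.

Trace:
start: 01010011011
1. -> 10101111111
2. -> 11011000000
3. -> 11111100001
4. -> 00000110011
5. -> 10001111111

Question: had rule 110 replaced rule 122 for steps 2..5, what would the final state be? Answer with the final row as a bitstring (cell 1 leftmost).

10111000110

(re-executing steps 2..5 under rule 110; state before step 2: 10101111111)
2. -> 11111000000
3. -> 10001000001
4. -> 10011000011
5. -> 10111000110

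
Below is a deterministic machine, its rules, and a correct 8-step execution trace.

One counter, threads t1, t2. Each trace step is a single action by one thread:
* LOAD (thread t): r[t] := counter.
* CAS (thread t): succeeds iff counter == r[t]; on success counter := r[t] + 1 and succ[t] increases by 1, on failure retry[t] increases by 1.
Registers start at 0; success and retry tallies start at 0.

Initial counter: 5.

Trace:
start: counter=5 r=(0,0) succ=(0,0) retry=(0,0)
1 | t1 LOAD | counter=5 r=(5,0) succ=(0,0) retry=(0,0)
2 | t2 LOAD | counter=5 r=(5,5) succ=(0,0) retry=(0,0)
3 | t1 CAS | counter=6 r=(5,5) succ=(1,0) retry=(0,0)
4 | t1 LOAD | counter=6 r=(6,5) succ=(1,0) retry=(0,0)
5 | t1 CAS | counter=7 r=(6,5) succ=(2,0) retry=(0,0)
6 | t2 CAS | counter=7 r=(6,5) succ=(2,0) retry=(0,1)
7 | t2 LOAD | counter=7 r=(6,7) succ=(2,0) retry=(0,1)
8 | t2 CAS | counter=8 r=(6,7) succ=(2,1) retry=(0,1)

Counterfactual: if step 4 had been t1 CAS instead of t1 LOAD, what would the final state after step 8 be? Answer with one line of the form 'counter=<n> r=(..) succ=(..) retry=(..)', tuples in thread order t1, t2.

(re-executing from step 4 with the substitution; state before step 4: counter=6 r=(5,5) succ=(1,0) retry=(0,0))
4 | t1 CAS | counter=6 r=(5,5) succ=(1,0) retry=(1,0)
5 | t1 CAS | counter=6 r=(5,5) succ=(1,0) retry=(2,0)
6 | t2 CAS | counter=6 r=(5,5) succ=(1,0) retry=(2,1)
7 | t2 LOAD | counter=6 r=(5,6) succ=(1,0) retry=(2,1)
8 | t2 CAS | counter=7 r=(5,6) succ=(1,1) retry=(2,1)

counter=7 r=(5,6) succ=(1,1) retry=(2,1)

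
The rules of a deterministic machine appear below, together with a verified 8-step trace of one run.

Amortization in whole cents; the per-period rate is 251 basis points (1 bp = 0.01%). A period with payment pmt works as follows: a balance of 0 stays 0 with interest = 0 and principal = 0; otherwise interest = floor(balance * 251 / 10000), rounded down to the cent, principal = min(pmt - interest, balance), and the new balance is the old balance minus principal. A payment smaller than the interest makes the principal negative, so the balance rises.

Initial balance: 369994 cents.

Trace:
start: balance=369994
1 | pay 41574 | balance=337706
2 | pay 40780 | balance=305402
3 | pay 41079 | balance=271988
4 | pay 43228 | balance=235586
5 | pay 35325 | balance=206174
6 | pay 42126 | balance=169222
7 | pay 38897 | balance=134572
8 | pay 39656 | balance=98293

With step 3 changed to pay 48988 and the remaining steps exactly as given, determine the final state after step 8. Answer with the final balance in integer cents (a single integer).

(re-executing from step 3 with the substitution; state before step 3: balance=305402)
3 | pay 48988 | balance=264079
4 | pay 43228 | balance=227479
5 | pay 35325 | balance=197863
6 | pay 42126 | balance=160703
7 | pay 38897 | balance=125839
8 | pay 39656 | balance=89341

89341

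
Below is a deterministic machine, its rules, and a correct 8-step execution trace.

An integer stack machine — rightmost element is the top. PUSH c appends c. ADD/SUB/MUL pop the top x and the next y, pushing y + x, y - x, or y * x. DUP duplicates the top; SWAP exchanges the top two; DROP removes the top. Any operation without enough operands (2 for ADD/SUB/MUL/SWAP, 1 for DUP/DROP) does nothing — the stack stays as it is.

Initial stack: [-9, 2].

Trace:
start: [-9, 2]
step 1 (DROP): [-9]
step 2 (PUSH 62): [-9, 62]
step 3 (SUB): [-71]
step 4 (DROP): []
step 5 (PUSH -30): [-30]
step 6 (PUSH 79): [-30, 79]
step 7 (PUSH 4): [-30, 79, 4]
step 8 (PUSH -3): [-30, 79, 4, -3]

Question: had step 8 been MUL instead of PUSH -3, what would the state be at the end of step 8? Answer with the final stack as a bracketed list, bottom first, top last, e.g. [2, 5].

[-30, 316]

(re-executing from step 8 with the substitution; state before step 8: [-30, 79, 4])
step 8 (MUL): [-30, 316]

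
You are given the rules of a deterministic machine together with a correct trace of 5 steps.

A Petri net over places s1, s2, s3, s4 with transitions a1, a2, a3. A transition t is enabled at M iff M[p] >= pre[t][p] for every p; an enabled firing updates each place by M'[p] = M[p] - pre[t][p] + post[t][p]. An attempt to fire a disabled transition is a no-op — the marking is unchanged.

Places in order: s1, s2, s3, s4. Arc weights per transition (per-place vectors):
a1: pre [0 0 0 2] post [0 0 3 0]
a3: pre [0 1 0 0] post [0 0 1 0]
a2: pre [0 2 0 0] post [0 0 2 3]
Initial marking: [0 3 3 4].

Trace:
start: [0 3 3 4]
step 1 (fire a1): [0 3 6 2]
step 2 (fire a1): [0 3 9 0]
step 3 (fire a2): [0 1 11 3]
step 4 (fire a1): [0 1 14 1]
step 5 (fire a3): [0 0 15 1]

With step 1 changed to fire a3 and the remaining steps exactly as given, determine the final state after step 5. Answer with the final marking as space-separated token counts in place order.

(re-executing from step 1 with the substitution; state before step 1: [0 3 3 4])
step 1 (fire a3): [0 2 4 4]
step 2 (fire a1): [0 2 7 2]
step 3 (fire a2): [0 0 9 5]
step 4 (fire a1): [0 0 12 3]
step 5 (fire a3): [0 0 12 3]

0 0 12 3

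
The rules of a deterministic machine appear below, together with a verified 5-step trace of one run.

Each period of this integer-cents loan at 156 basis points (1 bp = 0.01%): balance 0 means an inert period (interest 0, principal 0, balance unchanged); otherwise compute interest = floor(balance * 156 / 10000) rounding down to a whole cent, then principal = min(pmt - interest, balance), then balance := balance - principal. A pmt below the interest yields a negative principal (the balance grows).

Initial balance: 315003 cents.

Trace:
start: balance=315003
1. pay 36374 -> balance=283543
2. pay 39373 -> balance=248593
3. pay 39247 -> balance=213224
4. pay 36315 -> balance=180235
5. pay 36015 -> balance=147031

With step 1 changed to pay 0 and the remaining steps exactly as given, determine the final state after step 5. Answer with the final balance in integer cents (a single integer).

(re-executing from step 1 with the substitution; state before step 1: balance=315003)
1. pay 0 -> balance=319917
2. pay 39373 -> balance=285534
3. pay 39247 -> balance=250741
4. pay 36315 -> balance=218337
5. pay 36015 -> balance=185728

185728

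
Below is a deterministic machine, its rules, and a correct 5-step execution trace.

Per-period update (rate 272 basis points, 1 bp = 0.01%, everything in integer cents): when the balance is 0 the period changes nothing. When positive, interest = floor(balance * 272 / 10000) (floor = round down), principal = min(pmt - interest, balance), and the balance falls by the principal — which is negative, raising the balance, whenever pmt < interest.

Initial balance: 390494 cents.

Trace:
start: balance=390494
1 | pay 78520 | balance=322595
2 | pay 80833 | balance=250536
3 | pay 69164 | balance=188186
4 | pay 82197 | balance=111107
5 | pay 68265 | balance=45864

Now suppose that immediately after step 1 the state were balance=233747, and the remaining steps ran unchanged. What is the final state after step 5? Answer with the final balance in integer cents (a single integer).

state after step 1 := balance=233747
2 | pay 80833 | balance=159271
3 | pay 69164 | balance=94439
4 | pay 82197 | balance=14810
5 | pay 68265 | balance=0

0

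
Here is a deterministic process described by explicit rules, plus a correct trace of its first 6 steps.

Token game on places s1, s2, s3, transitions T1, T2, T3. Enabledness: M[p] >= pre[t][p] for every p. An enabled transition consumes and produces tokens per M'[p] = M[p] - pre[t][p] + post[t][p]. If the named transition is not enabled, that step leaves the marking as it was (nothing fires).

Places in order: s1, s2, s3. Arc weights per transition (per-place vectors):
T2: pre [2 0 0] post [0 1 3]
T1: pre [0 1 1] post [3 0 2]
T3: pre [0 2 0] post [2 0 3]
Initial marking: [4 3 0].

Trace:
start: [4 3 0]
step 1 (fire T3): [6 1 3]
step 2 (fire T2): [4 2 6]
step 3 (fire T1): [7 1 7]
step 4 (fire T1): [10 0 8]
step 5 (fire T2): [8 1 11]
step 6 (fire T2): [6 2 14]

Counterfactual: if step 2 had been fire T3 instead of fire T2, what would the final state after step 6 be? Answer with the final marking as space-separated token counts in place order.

5 2 10

(re-executing from step 2 with the substitution; state before step 2: [6 1 3])
step 2 (fire T3): [6 1 3]
step 3 (fire T1): [9 0 4]
step 4 (fire T1): [9 0 4]
step 5 (fire T2): [7 1 7]
step 6 (fire T2): [5 2 10]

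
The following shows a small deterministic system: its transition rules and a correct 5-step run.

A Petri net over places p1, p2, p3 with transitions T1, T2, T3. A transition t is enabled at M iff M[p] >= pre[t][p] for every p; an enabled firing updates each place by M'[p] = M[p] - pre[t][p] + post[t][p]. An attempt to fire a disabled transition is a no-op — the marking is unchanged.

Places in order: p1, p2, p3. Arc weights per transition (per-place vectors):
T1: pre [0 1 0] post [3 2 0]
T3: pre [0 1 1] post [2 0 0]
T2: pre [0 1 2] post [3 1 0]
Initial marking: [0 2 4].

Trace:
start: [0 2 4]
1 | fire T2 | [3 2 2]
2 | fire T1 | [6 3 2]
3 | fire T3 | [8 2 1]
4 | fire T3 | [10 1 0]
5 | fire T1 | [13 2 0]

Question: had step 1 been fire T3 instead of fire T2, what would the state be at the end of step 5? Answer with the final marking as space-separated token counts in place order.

(re-executing from step 1 with the substitution; state before step 1: [0 2 4])
1 | fire T3 | [2 1 3]
2 | fire T1 | [5 2 3]
3 | fire T3 | [7 1 2]
4 | fire T3 | [9 0 1]
5 | fire T1 | [9 0 1]

9 0 1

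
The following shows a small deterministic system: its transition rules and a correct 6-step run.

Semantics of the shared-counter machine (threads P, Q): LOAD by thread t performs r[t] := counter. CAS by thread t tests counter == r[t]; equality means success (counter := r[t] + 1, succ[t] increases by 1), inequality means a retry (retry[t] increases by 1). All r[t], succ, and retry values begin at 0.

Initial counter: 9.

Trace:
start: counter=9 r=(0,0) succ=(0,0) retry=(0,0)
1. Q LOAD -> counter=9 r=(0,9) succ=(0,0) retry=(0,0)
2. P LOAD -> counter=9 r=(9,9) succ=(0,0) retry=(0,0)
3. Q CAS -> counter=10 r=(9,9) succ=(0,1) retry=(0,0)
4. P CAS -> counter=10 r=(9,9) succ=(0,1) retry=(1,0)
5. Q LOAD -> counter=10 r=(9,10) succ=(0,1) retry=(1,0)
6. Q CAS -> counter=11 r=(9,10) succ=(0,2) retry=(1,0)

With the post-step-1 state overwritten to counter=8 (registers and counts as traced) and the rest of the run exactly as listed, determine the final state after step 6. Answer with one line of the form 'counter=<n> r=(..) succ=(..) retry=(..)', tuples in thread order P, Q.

state after step 1 := counter=8 r=(0,9) succ=(0,0) retry=(0,0)
2. P LOAD -> counter=8 r=(8,9) succ=(0,0) retry=(0,0)
3. Q CAS -> counter=8 r=(8,9) succ=(0,0) retry=(0,1)
4. P CAS -> counter=9 r=(8,9) succ=(1,0) retry=(0,1)
5. Q LOAD -> counter=9 r=(8,9) succ=(1,0) retry=(0,1)
6. Q CAS -> counter=10 r=(8,9) succ=(1,1) retry=(0,1)

counter=10 r=(8,9) succ=(1,1) retry=(0,1)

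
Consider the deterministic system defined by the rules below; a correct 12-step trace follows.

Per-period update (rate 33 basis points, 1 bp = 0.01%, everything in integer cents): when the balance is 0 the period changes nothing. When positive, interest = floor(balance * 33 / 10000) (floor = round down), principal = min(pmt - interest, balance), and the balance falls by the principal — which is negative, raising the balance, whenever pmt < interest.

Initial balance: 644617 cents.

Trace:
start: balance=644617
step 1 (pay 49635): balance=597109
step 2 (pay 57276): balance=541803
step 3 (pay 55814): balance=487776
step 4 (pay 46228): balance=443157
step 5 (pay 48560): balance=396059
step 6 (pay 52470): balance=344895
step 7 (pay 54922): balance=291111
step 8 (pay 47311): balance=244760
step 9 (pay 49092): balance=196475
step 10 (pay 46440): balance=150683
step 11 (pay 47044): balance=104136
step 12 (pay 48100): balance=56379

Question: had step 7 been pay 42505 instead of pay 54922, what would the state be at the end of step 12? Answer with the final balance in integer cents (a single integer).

69002

(re-executing from step 7 with the substitution; state before step 7: balance=344895)
step 7 (pay 42505): balance=303528
step 8 (pay 47311): balance=257218
step 9 (pay 49092): balance=208974
step 10 (pay 46440): balance=163223
step 11 (pay 47044): balance=116717
step 12 (pay 48100): balance=69002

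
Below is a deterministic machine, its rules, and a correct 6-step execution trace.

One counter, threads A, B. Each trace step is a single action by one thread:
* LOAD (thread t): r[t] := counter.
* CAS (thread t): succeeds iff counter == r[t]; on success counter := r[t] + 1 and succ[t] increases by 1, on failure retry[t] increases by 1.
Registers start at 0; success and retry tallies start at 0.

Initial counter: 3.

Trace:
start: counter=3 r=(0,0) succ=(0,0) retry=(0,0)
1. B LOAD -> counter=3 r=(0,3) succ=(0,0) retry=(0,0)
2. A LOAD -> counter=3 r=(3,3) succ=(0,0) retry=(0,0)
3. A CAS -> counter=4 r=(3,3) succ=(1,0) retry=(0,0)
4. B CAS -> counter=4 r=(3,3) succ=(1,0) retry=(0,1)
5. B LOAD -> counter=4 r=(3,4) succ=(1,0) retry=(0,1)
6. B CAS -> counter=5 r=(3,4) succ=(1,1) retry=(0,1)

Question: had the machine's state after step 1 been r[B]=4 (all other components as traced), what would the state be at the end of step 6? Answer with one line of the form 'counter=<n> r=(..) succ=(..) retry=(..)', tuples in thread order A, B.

state after step 1 := counter=3 r=(0,4) succ=(0,0) retry=(0,0)
2. A LOAD -> counter=3 r=(3,4) succ=(0,0) retry=(0,0)
3. A CAS -> counter=4 r=(3,4) succ=(1,0) retry=(0,0)
4. B CAS -> counter=5 r=(3,4) succ=(1,1) retry=(0,0)
5. B LOAD -> counter=5 r=(3,5) succ=(1,1) retry=(0,0)
6. B CAS -> counter=6 r=(3,5) succ=(1,2) retry=(0,0)

counter=6 r=(3,5) succ=(1,2) retry=(0,0)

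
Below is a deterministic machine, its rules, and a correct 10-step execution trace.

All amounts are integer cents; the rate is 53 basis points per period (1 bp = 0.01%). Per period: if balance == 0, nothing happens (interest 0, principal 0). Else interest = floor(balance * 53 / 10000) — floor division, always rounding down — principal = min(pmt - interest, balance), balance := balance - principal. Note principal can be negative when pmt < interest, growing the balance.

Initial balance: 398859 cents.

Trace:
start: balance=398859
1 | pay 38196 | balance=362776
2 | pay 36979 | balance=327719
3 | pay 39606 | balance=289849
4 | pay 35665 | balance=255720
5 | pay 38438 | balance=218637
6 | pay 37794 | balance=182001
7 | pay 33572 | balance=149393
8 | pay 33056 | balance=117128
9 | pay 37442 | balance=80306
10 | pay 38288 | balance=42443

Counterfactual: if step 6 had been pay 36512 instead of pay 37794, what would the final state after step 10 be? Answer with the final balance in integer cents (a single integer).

(re-executing from step 6 with the substitution; state before step 6: balance=218637)
6 | pay 36512 | balance=183283
7 | pay 33572 | balance=150682
8 | pay 33056 | balance=118424
9 | pay 37442 | balance=81609
10 | pay 38288 | balance=43753

43753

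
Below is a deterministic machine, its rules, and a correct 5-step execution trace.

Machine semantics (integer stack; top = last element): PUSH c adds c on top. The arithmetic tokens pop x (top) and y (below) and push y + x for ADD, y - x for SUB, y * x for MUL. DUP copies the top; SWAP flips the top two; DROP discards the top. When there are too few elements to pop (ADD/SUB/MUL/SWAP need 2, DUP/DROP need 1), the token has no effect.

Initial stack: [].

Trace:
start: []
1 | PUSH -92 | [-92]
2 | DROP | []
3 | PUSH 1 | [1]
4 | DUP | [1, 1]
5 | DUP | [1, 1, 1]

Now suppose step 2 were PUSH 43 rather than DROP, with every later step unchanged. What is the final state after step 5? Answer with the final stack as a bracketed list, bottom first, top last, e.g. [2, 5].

(re-executing from step 2 with the substitution; state before step 2: [-92])
2 | PUSH 43 | [-92, 43]
3 | PUSH 1 | [-92, 43, 1]
4 | DUP | [-92, 43, 1, 1]
5 | DUP | [-92, 43, 1, 1, 1]

[-92, 43, 1, 1, 1]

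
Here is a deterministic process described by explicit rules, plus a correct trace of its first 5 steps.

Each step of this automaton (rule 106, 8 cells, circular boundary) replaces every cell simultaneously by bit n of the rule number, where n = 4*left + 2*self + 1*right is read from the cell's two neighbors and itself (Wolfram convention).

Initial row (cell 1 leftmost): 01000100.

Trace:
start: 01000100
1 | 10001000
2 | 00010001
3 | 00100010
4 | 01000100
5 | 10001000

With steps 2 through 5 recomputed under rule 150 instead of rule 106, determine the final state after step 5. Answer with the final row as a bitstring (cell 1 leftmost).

10001000

(re-executing steps 2..5 under rule 150; state before step 2: 10001000)
2 | 11011101
3 | 10001000
4 | 11011101
5 | 10001000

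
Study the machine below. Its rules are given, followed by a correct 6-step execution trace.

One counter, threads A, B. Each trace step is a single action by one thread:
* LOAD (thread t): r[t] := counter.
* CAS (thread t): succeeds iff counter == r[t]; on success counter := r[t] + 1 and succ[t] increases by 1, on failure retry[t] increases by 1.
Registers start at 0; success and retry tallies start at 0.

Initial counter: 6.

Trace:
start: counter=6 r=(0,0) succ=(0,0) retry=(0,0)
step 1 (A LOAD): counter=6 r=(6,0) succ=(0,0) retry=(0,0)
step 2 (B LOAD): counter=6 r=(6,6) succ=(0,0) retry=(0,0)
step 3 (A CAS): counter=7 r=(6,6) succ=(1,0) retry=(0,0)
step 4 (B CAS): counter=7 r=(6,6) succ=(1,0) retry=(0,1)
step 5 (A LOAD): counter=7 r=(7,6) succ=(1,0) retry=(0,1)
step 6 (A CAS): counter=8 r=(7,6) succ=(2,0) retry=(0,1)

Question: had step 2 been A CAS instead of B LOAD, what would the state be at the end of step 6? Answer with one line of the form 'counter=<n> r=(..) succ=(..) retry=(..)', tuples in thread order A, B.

(re-executing from step 2 with the substitution; state before step 2: counter=6 r=(6,0) succ=(0,0) retry=(0,0))
step 2 (A CAS): counter=7 r=(6,0) succ=(1,0) retry=(0,0)
step 3 (A CAS): counter=7 r=(6,0) succ=(1,0) retry=(1,0)
step 4 (B CAS): counter=7 r=(6,0) succ=(1,0) retry=(1,1)
step 5 (A LOAD): counter=7 r=(7,0) succ=(1,0) retry=(1,1)
step 6 (A CAS): counter=8 r=(7,0) succ=(2,0) retry=(1,1)

counter=8 r=(7,0) succ=(2,0) retry=(1,1)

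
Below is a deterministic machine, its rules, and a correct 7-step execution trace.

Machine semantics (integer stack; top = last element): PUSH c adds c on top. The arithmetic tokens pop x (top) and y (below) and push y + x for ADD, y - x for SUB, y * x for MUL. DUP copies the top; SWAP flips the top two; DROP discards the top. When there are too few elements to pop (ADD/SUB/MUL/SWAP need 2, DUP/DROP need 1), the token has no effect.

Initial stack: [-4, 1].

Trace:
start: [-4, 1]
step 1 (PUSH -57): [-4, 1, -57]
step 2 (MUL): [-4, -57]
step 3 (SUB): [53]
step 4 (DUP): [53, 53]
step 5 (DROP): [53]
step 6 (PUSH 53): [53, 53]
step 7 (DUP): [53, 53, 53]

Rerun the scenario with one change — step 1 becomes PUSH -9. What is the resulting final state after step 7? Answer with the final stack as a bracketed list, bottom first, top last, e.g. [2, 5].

(re-executing from step 1 with the substitution; state before step 1: [-4, 1])
step 1 (PUSH -9): [-4, 1, -9]
step 2 (MUL): [-4, -9]
step 3 (SUB): [5]
step 4 (DUP): [5, 5]
step 5 (DROP): [5]
step 6 (PUSH 53): [5, 53]
step 7 (DUP): [5, 53, 53]

[5, 53, 53]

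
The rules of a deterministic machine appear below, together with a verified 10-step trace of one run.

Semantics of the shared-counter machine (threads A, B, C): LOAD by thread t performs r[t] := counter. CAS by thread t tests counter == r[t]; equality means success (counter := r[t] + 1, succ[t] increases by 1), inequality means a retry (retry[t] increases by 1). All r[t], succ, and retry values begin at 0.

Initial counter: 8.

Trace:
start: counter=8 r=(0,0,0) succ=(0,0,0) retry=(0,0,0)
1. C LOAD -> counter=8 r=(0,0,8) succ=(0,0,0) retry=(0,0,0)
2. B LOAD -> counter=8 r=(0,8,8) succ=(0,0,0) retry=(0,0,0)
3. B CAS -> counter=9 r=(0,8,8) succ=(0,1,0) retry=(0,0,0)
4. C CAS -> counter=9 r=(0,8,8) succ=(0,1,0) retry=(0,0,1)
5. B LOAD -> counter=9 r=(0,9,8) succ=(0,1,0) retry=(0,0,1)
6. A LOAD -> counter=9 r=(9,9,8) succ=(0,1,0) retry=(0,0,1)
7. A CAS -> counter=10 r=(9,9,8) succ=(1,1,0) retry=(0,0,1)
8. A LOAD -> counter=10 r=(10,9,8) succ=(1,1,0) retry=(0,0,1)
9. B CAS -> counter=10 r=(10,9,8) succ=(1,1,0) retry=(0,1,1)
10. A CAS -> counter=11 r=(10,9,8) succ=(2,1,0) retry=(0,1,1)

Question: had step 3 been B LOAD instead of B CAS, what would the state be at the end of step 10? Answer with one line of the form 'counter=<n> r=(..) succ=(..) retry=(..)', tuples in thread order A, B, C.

counter=11 r=(10,9,8) succ=(2,0,1) retry=(0,1,0)

(re-executing from step 3 with the substitution; state before step 3: counter=8 r=(0,8,8) succ=(0,0,0) retry=(0,0,0))
3. B LOAD -> counter=8 r=(0,8,8) succ=(0,0,0) retry=(0,0,0)
4. C CAS -> counter=9 r=(0,8,8) succ=(0,0,1) retry=(0,0,0)
5. B LOAD -> counter=9 r=(0,9,8) succ=(0,0,1) retry=(0,0,0)
6. A LOAD -> counter=9 r=(9,9,8) succ=(0,0,1) retry=(0,0,0)
7. A CAS -> counter=10 r=(9,9,8) succ=(1,0,1) retry=(0,0,0)
8. A LOAD -> counter=10 r=(10,9,8) succ=(1,0,1) retry=(0,0,0)
9. B CAS -> counter=10 r=(10,9,8) succ=(1,0,1) retry=(0,1,0)
10. A CAS -> counter=11 r=(10,9,8) succ=(2,0,1) retry=(0,1,0)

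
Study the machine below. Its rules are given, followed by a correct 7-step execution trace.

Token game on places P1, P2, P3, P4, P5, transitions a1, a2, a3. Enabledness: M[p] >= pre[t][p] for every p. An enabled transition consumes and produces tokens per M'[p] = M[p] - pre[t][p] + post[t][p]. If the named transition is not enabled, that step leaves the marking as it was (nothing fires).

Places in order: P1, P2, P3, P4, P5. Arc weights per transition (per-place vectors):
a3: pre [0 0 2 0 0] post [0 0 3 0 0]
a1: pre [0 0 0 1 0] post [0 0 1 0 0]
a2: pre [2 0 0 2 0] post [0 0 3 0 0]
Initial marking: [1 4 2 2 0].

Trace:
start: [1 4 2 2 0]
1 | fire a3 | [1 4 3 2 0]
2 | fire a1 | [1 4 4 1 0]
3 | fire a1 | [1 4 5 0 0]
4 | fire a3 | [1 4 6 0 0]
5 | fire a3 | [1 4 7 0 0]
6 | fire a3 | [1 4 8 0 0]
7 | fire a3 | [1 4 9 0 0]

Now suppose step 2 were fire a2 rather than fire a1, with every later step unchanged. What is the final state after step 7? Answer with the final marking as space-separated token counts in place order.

(re-executing from step 2 with the substitution; state before step 2: [1 4 3 2 0])
2 | fire a2 | [1 4 3 2 0]
3 | fire a1 | [1 4 4 1 0]
4 | fire a3 | [1 4 5 1 0]
5 | fire a3 | [1 4 6 1 0]
6 | fire a3 | [1 4 7 1 0]
7 | fire a3 | [1 4 8 1 0]

1 4 8 1 0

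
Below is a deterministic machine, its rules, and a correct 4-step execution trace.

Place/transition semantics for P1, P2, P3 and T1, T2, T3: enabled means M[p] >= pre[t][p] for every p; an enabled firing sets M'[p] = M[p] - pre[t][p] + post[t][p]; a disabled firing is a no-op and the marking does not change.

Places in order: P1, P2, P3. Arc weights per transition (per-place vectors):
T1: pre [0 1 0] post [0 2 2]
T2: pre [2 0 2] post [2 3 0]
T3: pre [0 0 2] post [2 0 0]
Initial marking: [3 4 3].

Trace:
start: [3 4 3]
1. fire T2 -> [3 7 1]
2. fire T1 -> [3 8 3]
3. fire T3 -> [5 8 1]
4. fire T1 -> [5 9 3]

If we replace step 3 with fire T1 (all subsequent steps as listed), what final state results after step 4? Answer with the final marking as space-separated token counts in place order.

(re-executing from step 3 with the substitution; state before step 3: [3 8 3])
3. fire T1 -> [3 9 5]
4. fire T1 -> [3 10 7]

3 10 7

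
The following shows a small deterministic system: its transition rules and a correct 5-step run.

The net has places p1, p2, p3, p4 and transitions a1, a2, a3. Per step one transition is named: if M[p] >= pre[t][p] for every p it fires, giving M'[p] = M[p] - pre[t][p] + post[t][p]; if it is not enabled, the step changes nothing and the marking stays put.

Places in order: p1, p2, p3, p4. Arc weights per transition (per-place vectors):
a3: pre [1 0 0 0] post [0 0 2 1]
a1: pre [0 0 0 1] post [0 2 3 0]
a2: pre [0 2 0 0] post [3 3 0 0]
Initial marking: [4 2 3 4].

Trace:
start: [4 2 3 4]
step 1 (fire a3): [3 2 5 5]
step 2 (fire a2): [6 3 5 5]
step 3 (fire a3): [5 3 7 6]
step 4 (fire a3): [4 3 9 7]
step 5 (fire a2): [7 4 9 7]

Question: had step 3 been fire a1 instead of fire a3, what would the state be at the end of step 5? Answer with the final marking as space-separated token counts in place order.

8 6 10 5

(re-executing from step 3 with the substitution; state before step 3: [6 3 5 5])
step 3 (fire a1): [6 5 8 4]
step 4 (fire a3): [5 5 10 5]
step 5 (fire a2): [8 6 10 5]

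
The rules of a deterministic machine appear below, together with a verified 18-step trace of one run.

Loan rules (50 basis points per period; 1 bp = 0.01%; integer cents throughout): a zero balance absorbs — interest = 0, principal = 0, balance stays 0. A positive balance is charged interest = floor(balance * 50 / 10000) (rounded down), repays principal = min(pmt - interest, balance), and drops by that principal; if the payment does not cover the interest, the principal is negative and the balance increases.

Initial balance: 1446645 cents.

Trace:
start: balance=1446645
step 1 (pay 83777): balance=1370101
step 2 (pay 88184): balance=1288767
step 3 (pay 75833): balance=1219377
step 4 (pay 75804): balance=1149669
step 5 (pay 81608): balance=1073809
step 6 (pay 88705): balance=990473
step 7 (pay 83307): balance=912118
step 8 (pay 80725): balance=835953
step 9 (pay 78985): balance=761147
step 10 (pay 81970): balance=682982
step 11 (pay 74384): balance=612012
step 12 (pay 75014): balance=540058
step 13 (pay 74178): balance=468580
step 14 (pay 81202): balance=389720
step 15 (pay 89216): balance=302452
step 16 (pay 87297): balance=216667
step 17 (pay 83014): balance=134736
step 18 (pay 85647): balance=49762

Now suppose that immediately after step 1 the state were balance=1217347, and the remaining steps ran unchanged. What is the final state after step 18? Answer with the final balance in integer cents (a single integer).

state after step 1 := balance=1217347
step 2 (pay 88184): balance=1135249
step 3 (pay 75833): balance=1065092
step 4 (pay 75804): balance=994613
step 5 (pay 81608): balance=917978
step 6 (pay 88705): balance=833862
step 7 (pay 83307): balance=754724
step 8 (pay 80725): balance=677772
step 9 (pay 78985): balance=602175
step 10 (pay 81970): balance=523215
step 11 (pay 74384): balance=451447
step 12 (pay 75014): balance=378690
step 13 (pay 74178): balance=306405
step 14 (pay 81202): balance=226735
step 15 (pay 89216): balance=138652
step 16 (pay 87297): balance=52048
step 17 (pay 83014): balance=0
step 18 (pay 85647): balance=0

0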